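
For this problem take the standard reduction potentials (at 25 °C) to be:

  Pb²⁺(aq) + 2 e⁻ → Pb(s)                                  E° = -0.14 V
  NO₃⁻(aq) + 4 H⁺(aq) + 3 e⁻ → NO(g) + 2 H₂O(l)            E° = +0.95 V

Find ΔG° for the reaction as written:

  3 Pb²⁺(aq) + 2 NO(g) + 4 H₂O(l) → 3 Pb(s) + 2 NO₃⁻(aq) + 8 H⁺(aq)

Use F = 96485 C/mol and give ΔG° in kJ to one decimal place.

As written, Pb²⁺/Pb is reduced (cathode) and NO₃⁻/NO is oxidised (anode), so E°cell = (-0.14) − (+0.95) = -1.09 V.
Balancing electrons gives n = 6.
ΔG° = −nFE° = −(6)(96485)(-1.09) = 631,012 J = +631.0 kJ.

+631.0 kJ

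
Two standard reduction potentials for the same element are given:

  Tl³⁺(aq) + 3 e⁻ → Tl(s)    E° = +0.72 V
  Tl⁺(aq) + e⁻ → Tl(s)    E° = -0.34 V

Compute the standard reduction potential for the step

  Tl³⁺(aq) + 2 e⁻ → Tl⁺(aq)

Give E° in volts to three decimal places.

+1.250 V

Sequential free energies add, so n₃E°₃ = n₁E°₁ + n₂E°₂.
With n₃ = 3, and the known step contributing 1×(-0.34) V, the unknown satisfies 2·E° = 3×(+0.72) − 1×(-0.34) = +2.500.
E° = +2.500 / 2 = +1.250 V.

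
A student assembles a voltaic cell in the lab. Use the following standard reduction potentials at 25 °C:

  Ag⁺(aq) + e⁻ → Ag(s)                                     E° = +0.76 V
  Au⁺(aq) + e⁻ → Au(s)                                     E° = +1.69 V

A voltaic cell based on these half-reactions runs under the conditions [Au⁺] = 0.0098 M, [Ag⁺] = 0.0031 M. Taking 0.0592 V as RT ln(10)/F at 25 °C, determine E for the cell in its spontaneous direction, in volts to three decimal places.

Au⁺/Au is the cathode (higher E°), Ag⁺/Ag the anode: E°cell = +1.69 − (+0.76) = +0.93 V, n = 1.
Overall: Au⁺(aq) + Ag(s) → Au(s) + Ag⁺(aq)
Q = [Ag⁺] / ([Au⁺]); log Q = -0.500.
E = E° − (0.0592/n) log Q = +0.93 − (0.0592/1)(-0.500) = +0.960 V.

+0.960 V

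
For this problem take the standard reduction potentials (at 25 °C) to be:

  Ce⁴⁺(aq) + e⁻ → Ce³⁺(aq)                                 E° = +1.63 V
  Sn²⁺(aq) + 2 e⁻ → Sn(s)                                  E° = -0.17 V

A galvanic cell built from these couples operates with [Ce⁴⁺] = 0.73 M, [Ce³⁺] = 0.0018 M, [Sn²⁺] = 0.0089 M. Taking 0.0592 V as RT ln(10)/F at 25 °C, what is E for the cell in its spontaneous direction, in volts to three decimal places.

Ce⁴⁺/Ce³⁺ is the cathode (higher E°), Sn²⁺/Sn the anode: E°cell = +1.63 − (-0.17) = +1.80 V, n = 2.
Overall: 2 Ce⁴⁺(aq) + Sn(s) → 2 Ce³⁺(aq) + Sn²⁺(aq)
Q = [Ce³⁺]^2·[Sn²⁺] / ([Ce⁴⁺]^2); log Q = -7.267.
E = E° − (0.0592/n) log Q = +1.80 − (0.0592/2)(-7.267) = +2.015 V.

+2.015 V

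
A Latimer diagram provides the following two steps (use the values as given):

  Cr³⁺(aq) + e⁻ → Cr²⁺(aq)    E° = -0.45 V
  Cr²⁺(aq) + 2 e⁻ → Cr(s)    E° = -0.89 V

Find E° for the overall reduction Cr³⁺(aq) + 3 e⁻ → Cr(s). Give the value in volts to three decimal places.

-0.743 V

Adding the free-energy changes (−nFE°) of the two steps gives −n₃FE°₃ = −n₁FE°₁ − n₂FE°₂.
E°₃ = (1×-0.45 + 2×-0.89) / 3 = (-2.230) / 3 = -0.743 V.
Simply averaging or adding the two E° values would be wrong; the electron-weighted sum is required.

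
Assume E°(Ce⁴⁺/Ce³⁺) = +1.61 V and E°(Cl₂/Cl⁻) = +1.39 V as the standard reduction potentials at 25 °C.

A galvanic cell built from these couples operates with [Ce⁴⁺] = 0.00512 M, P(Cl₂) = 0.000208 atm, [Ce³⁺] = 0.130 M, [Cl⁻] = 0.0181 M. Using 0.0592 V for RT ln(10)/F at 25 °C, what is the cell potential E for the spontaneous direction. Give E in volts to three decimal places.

+0.143 V

Ce⁴⁺/Ce³⁺ is the cathode (higher E°), Cl₂/Cl⁻ the anode: E°cell = +1.61 − (+1.39) = +0.22 V, n = 2.
Overall: 2 Ce⁴⁺(aq) + 2 Cl⁻(aq) → 2 Ce³⁺(aq) + Cl₂(g)
Q = [Ce³⁺]^2·P(Cl₂) / ([Ce⁴⁺]^2·[Cl⁻]^2); log Q = 2.612.
E = E° − (0.0592/n) log Q = +0.22 − (0.0592/2)(2.612) = +0.143 V.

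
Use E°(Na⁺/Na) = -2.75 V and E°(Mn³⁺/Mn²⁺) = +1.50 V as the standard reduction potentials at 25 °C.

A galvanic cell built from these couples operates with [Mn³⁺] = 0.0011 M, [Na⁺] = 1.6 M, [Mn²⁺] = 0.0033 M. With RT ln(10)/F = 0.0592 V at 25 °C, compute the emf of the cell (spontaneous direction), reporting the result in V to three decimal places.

+4.210 V

Mn³⁺/Mn²⁺ is the cathode (higher E°), Na⁺/Na the anode: E°cell = +1.50 − (-2.75) = +4.25 V, n = 1.
Overall: Mn³⁺(aq) + Na(s) → Mn²⁺(aq) + Na⁺(aq)
Q = [Mn²⁺]·[Na⁺] / ([Mn³⁺]); log Q = 0.681.
E = E° − (0.0592/n) log Q = +4.25 − (0.0592/1)(0.681) = +4.210 V.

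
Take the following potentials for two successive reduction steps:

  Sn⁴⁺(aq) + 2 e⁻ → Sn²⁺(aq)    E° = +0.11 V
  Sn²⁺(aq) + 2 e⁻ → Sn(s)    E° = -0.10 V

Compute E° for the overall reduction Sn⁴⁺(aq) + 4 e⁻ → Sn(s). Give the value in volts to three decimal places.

Adding the free-energy changes (−nFE°) of the two steps gives −n₃FE°₃ = −n₁FE°₁ − n₂FE°₂.
E°₃ = (2×+0.11 + 2×-0.10) / 4 = (+0.020) / 4 = +0.005 V.

+0.005 V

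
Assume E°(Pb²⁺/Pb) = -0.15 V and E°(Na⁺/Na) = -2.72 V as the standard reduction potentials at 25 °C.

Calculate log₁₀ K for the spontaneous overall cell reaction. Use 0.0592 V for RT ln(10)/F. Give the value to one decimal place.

86.8

Cathode: Pb²⁺/Pb; anode: Na⁺/Na. E°cell = +2.57 V, n = 2.
log K = nE°cell / 0.0592 = (2)(+2.57) / 0.0592 = 86.8.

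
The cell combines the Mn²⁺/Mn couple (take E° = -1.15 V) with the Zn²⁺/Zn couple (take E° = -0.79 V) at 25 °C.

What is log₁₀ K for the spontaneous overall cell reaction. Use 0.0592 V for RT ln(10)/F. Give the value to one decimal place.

12.2

Cathode: Zn²⁺/Zn; anode: Mn²⁺/Mn. E°cell = +0.36 V, n = 2.
log K = nE°cell / 0.0592 = (2)(+0.36) / 0.0592 = 12.2.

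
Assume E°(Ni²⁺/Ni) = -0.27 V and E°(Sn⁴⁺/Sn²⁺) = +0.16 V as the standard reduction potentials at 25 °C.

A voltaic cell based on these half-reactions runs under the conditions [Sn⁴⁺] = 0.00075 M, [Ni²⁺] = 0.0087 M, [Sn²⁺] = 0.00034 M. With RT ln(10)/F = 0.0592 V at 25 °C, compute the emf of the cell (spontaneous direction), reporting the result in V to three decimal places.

+0.501 V

Sn⁴⁺/Sn²⁺ is the cathode (higher E°), Ni²⁺/Ni the anode: E°cell = +0.16 − (-0.27) = +0.43 V, n = 2.
Overall: Sn⁴⁺(aq) + Ni(s) → Sn²⁺(aq) + Ni²⁺(aq)
Q = [Sn²⁺]·[Ni²⁺] / ([Sn⁴⁺]); log Q = -2.404.
E = E° − (0.0592/n) log Q = +0.43 − (0.0592/2)(-2.404) = +0.501 V.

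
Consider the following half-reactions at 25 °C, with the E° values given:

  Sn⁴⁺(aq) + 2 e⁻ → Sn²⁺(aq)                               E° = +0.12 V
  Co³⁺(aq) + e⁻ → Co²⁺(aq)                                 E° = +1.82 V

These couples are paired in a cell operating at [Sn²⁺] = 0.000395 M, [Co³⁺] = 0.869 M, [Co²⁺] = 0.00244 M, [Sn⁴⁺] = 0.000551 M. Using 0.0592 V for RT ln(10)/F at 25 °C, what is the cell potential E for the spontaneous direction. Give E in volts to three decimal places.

+1.847 V

Co³⁺/Co²⁺ is the cathode (higher E°), Sn⁴⁺/Sn²⁺ the anode: E°cell = +1.82 − (+0.12) = +1.70 V, n = 2.
Overall: 2 Co³⁺(aq) + Sn²⁺(aq) → 2 Co²⁺(aq) + Sn⁴⁺(aq)
Q = [Co²⁺]^2·[Sn⁴⁺] / ([Co³⁺]^2·[Sn²⁺]); log Q = -4.959.
E = E° − (0.0592/n) log Q = +1.70 − (0.0592/2)(-4.959) = +1.847 V.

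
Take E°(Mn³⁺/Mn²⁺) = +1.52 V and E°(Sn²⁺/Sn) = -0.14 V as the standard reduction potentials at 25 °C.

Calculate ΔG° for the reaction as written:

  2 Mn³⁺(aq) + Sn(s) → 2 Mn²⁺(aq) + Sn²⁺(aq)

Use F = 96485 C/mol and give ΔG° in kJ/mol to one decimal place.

-320.3 kJ/mol

As written, Mn³⁺/Mn²⁺ is reduced (cathode) and Sn²⁺/Sn is oxidised (anode), so E°cell = (+1.52) − (-0.14) = +1.66 V.
Balancing electrons gives n = 2.
ΔG° = −nFE° = −(2)(96485)(+1.66) = -320,330 J = -320.3 kJ/mol.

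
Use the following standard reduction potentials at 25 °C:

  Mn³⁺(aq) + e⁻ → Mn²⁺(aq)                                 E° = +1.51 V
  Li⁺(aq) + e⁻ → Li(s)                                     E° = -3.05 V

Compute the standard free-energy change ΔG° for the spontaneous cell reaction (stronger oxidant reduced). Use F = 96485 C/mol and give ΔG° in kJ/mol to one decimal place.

Mn³⁺/Mn²⁺ (E° = +1.51 V) is the cathode; Li⁺/Li (E° = -3.05 V) is the anode, so E°cell = +4.56 V.
Balancing electrons gives n = 1 (lcm of 1 and 1).
ΔG° = −nFE° = −(1)(96485)(+4.56) = -439,972 J = -440.0 kJ/mol.

-440.0 kJ/mol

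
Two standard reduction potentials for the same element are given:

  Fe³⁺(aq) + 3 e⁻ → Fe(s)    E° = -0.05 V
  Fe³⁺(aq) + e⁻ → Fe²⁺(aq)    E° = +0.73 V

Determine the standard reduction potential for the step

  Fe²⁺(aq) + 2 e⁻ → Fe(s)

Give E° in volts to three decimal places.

Sequential free energies add, so n₃E°₃ = n₁E°₁ + n₂E°₂.
With n₃ = 3, and the known step contributing 1×(+0.73) V, the unknown satisfies 2·E° = 3×(-0.05) − 1×(+0.73) = -0.880.
E° = -0.880 / 2 = -0.440 V.

-0.440 V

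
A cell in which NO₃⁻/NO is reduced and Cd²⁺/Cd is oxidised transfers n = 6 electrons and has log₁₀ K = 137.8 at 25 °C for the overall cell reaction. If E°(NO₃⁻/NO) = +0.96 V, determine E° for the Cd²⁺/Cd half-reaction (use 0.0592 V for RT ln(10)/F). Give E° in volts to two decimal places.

-0.40 V

E°cell = (0.0592/n)·log K = (0.0592/6)(137.8) = +1.360 V.
Since NO₃⁻/NO is the cathode and Cd²⁺/Cd the anode, E°cell = E°(NO₃⁻/NO) − E°(Cd²⁺/Cd).
So E°(Cd²⁺/Cd) = E°(NO₃⁻/NO) − E°cell = (+0.96) − (+1.360) = -0.40 V.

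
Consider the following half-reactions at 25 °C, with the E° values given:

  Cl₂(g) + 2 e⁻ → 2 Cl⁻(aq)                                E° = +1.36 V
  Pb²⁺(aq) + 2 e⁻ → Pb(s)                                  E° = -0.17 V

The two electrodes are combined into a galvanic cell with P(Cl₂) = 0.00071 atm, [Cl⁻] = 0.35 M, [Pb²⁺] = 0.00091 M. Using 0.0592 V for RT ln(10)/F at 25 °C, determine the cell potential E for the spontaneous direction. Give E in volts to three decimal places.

+1.554 V

Cl₂/Cl⁻ is the cathode (higher E°), Pb²⁺/Pb the anode: E°cell = +1.36 − (-0.17) = +1.53 V, n = 2.
Overall: Cl₂(g) + Pb(s) → 2 Cl⁻(aq) + Pb²⁺(aq)
Q = [Cl⁻]^2·[Pb²⁺] / (P(Cl₂)); log Q = -0.804.
E = E° − (0.0592/n) log Q = +1.53 − (0.0592/2)(-0.804) = +1.554 V.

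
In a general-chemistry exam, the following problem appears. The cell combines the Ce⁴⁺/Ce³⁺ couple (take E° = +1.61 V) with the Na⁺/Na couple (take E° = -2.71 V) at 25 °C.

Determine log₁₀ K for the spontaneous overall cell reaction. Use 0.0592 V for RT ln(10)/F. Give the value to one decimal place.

Cathode: Ce⁴⁺/Ce³⁺; anode: Na⁺/Na. E°cell = +4.32 V, n = 1.
log K = nE°cell / 0.0592 = (1)(+4.32) / 0.0592 = 73.0.

73.0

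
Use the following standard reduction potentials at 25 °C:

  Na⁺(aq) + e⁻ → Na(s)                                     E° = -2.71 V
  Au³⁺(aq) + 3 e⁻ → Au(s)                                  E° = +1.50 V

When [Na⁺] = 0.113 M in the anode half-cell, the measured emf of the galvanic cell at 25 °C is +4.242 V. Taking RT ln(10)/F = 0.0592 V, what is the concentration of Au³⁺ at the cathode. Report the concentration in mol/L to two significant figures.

Au³⁺/Au is the cathode, Na⁺/Na the anode: E°cell = +4.21 V, n = 3.
Overall reaction: Au³⁺(aq) + 3 Na(s) → Au(s) + 3 Na⁺(aq); Q = [Na⁺]^3/[Au³⁺]^1.
From E = E° − (0.0592/n) log Q: log Q = (E° − E)·n/0.0592 = (+4.21 − (+4.242))·3/0.0592 = -1.6216.
So 1·log[Au³⁺] = 3·log(0.113) − log Q = -2.8408 − (-1.6216) = -1.2192; [Au³⁺] = 10^(-1.2192) ≈ 0.060 M.

0.060 M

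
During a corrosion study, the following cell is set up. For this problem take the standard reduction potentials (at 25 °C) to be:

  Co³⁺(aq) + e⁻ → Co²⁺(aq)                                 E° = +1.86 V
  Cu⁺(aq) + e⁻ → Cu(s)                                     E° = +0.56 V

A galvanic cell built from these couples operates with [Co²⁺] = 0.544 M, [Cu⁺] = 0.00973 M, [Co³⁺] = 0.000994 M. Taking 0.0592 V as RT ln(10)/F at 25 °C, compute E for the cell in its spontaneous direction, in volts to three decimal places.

+1.257 V

Co³⁺/Co²⁺ is the cathode (higher E°), Cu⁺/Cu the anode: E°cell = +1.86 − (+0.56) = +1.30 V, n = 1.
Overall: Co³⁺(aq) + Cu(s) → Co²⁺(aq) + Cu⁺(aq)
Q = [Co²⁺]·[Cu⁺] / ([Co³⁺]); log Q = 0.726.
E = E° − (0.0592/n) log Q = +1.30 − (0.0592/1)(0.726) = +1.257 V.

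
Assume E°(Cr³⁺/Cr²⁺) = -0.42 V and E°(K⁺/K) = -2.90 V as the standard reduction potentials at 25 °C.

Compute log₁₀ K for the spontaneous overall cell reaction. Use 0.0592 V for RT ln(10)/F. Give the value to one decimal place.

Cathode: Cr³⁺/Cr²⁺; anode: K⁺/K. E°cell = +2.48 V, n = 1.
log K = nE°cell / 0.0592 = (1)(+2.48) / 0.0592 = 41.9.

41.9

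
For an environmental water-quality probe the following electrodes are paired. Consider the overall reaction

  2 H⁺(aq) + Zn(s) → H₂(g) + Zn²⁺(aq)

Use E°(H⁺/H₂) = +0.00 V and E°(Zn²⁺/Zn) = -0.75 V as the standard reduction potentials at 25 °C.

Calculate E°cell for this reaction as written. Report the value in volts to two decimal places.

+0.75 V

The H⁺/H₂ couple has the higher reduction potential, so it is the cathode; Zn²⁺/Zn is oxidised at the anode.
E°cell = E°(cathode) − E°(anode) = (+0.00) − (-0.75) = +0.75 V.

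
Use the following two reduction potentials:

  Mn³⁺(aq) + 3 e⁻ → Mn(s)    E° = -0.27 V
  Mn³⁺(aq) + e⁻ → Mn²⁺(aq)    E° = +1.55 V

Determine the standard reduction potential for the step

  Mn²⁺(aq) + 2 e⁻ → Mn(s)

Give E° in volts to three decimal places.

-1.180 V

Sequential free energies add, so n₃E°₃ = n₁E°₁ + n₂E°₂.
With n₃ = 3, and the known step contributing 1×(+1.55) V, the unknown satisfies 2·E° = 3×(-0.27) − 1×(+1.55) = -2.360.
E° = -2.360 / 2 = -1.180 V.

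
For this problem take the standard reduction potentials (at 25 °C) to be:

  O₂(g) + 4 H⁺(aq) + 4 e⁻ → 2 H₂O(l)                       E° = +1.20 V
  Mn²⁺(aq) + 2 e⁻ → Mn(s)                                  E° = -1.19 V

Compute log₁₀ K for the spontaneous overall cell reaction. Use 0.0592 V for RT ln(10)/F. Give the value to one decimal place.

Cathode: O₂/H₂O; anode: Mn²⁺/Mn. E°cell = +2.39 V, n = 4.
log K = nE°cell / 0.0592 = (4)(+2.39) / 0.0592 = 161.5.

161.5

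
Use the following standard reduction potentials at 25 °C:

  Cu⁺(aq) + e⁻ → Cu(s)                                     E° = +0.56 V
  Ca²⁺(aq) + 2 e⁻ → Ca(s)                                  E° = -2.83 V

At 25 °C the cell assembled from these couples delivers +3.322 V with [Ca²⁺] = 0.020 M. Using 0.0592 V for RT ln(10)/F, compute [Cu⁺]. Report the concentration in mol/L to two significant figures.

Cu⁺/Cu is the cathode, Ca²⁺/Ca the anode: E°cell = +3.39 V, n = 2.
Overall reaction: 2 Cu⁺(aq) + Ca(s) → 2 Cu(s) + Ca²⁺(aq); Q = [Ca²⁺]^1/[Cu⁺]^2.
From E = E° − (0.0592/n) log Q: log Q = (E° − E)·n/0.0592 = (+3.39 − (+3.322))·2/0.0592 = 2.2973.
So 2·log[Cu⁺] = 1·log(0.02) − log Q = -1.6990 − (2.2973) = -3.9963; log[Cu⁺] = -3.9963 / 2 = -1.9982; [Cu⁺] = 10^(-1.9982) ≈ 0.010 M.

0.010 M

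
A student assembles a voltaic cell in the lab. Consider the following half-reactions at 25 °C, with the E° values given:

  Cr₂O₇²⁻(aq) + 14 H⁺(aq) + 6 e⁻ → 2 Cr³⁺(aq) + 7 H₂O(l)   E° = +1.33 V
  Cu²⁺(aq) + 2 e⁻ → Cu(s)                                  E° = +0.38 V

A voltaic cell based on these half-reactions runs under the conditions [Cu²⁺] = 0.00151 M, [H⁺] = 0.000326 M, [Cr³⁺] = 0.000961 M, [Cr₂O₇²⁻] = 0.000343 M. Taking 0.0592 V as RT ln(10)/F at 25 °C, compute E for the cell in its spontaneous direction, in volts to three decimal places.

+0.577 V

Cr₂O₇²⁻/Cr³⁺ is the cathode (higher E°), Cu²⁺/Cu the anode: E°cell = +1.33 − (+0.38) = +0.95 V, n = 6.
Overall: Cr₂O₇²⁻(aq) + 14 H⁺(aq) + 3 Cu(s) → 2 Cr³⁺(aq) + 7 H₂O(l) + 3 Cu²⁺(aq)
Q = [Cr³⁺]^2·[Cu²⁺]^3 / ([Cr₂O₇²⁻]·[H⁺]^14); log Q = 37.782.
E = E° − (0.0592/n) log Q = +0.95 − (0.0592/6)(37.782) = +0.577 V.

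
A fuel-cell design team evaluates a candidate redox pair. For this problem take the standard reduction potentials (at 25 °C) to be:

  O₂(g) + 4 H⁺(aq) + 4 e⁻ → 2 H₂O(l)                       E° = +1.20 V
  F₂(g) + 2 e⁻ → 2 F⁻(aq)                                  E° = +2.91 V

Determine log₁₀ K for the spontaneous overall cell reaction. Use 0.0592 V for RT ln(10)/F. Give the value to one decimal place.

115.5

Cathode: F₂/F⁻; anode: O₂/H₂O. E°cell = +1.71 V, n = 4.
log K = nE°cell / 0.0592 = (4)(+1.71) / 0.0592 = 115.5.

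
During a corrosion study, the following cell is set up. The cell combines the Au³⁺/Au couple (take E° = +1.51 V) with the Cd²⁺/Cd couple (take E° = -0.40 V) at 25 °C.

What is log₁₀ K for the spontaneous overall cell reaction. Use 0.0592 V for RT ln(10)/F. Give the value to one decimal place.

Cathode: Au³⁺/Au; anode: Cd²⁺/Cd. E°cell = +1.91 V, n = 6.
log K = nE°cell / 0.0592 = (6)(+1.91) / 0.0592 = 193.6.

193.6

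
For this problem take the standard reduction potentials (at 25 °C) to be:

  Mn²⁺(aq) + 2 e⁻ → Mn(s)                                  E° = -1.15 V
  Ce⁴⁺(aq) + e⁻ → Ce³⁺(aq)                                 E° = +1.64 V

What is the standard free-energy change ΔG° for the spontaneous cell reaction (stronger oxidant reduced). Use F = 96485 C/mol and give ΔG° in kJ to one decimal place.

Ce⁴⁺/Ce³⁺ (E° = +1.64 V) is the cathode; Mn²⁺/Mn (E° = -1.15 V) is the anode, so E°cell = +2.79 V.
Balancing electrons gives n = 2 (lcm of 1 and 2).
ΔG° = −nFE° = −(2)(96485)(+2.79) = -538,386 J = -538.4 kJ.

-538.4 kJ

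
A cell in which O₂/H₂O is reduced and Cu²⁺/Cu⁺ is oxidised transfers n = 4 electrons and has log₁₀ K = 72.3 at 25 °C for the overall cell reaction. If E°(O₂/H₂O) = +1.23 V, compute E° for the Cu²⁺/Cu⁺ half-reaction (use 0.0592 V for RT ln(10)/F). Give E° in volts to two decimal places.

E°cell = (0.0592/n)·log K = (0.0592/4)(72.3) = +1.070 V.
Since O₂/H₂O is the cathode and Cu²⁺/Cu⁺ the anode, E°cell = E°(O₂/H₂O) − E°(Cu²⁺/Cu⁺).
So E°(Cu²⁺/Cu⁺) = E°(O₂/H₂O) − E°cell = (+1.23) − (+1.070) = +0.16 V.

+0.16 V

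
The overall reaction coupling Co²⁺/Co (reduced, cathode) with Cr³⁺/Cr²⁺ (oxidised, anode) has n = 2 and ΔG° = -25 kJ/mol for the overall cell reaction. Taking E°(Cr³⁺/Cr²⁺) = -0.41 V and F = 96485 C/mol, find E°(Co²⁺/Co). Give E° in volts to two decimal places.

-0.28 V

E°cell = −ΔG°/(nF) = −(-25×10³)/((2)(96485)) = +0.130 V.
Since Co²⁺/Co is the cathode and Cr³⁺/Cr²⁺ the anode, E°cell = E°(Co²⁺/Co) − E°(Cr³⁺/Cr²⁺).
So E°(Co²⁺/Co) = E°cell + E°(Cr³⁺/Cr²⁺) = +0.130 + (-0.41) = -0.28 V.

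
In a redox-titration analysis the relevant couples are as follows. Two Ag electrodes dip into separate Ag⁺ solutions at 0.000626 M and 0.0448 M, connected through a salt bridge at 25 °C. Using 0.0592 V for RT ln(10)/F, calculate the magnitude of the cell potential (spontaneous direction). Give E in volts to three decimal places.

For a concentration cell E°cell = 0. The 0.0448 M side is the cathode (reduction is favoured where [Ag⁺] is higher).
With n = 1, E = −(0.0592/1) log([Ag⁺]ₐₙ/[Ag⁺]꜀ₐₜ) = −(0.0592/1) log(0.000626/0.0448) = −(0.0592/1)(-1.855) = +0.110 V.

+0.110 V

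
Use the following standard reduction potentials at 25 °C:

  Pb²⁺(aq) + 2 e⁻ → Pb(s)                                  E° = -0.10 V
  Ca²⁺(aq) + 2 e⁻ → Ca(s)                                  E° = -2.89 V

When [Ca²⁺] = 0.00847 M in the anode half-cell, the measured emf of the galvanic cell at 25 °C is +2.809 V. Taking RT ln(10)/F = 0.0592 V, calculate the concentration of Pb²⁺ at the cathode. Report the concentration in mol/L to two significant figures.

Pb²⁺/Pb is the cathode, Ca²⁺/Ca the anode: E°cell = +2.79 V, n = 2.
Overall reaction: Pb²⁺(aq) + Ca(s) → Pb(s) + Ca²⁺(aq); Q = [Ca²⁺]^1/[Pb²⁺]^1.
From E = E° − (0.0592/n) log Q: log Q = (E° − E)·n/0.0592 = (+2.79 − (+2.809))·2/0.0592 = -0.6419.
So 1·log[Pb²⁺] = 1·log(0.00847) − log Q = -2.0721 − (-0.6419) = -1.4302; [Pb²⁺] = 10^(-1.4302) ≈ 0.037 M.

0.037 M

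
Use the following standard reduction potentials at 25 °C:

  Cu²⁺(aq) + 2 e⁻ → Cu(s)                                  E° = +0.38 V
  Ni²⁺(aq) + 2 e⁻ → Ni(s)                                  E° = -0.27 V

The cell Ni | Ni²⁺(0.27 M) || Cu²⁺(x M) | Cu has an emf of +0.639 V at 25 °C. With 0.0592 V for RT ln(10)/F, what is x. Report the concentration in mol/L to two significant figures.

0.11 M

Cu²⁺/Cu is the cathode, Ni²⁺/Ni the anode: E°cell = +0.65 V, n = 2.
Overall reaction: Cu²⁺(aq) + Ni(s) → Cu(s) + Ni²⁺(aq); Q = [Ni²⁺]^1/[Cu²⁺]^1.
From E = E° − (0.0592/n) log Q: log Q = (E° − E)·n/0.0592 = (+0.65 − (+0.639))·2/0.0592 = 0.3716.
So 1·log[Cu²⁺] = 1·log(0.27) − log Q = -0.5686 − (0.3716) = -0.9402; [Cu²⁺] = 10^(-0.9402) ≈ 0.11 M.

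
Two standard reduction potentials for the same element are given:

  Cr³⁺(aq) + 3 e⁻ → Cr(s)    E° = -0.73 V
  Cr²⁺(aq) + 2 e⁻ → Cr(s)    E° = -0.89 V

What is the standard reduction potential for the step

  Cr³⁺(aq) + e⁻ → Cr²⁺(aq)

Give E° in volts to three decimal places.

Sequential free energies add, so n₃E°₃ = n₁E°₁ + n₂E°₂.
With n₃ = 3, and the known step contributing 2×(-0.89) V, the unknown satisfies 1·E° = 3×(-0.73) − 2×(-0.89) = -0.410.
E° = -0.410 / 1 = -0.410 V.

-0.410 V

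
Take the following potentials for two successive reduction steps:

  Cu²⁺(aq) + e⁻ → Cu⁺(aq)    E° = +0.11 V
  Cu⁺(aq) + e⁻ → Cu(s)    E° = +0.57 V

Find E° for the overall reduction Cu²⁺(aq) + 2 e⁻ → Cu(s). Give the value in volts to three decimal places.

+0.340 V

Standard free energies of sequential steps add: ΔG°₃ = ΔG°₁ + ΔG°₂, so n₃E°₃ = n₁E°₁ + n₂E°₂.
E°₃ = (1×+0.11 + 1×+0.57) / 2 = (+0.680) / 2 = +0.340 V.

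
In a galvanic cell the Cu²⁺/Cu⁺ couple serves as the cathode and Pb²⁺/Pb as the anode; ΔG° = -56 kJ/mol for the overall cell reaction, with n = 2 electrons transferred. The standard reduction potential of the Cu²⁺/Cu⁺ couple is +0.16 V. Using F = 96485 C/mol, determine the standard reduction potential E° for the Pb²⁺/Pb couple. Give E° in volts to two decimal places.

-0.13 V

E°cell = −ΔG°/(nF) = −(-56×10³)/((2)(96485)) = +0.290 V.
Since Cu²⁺/Cu⁺ is the cathode and Pb²⁺/Pb the anode, E°cell = E°(Cu²⁺/Cu⁺) − E°(Pb²⁺/Pb).
So E°(Pb²⁺/Pb) = E°(Cu²⁺/Cu⁺) − E°cell = (+0.16) − (+0.290) = -0.13 V.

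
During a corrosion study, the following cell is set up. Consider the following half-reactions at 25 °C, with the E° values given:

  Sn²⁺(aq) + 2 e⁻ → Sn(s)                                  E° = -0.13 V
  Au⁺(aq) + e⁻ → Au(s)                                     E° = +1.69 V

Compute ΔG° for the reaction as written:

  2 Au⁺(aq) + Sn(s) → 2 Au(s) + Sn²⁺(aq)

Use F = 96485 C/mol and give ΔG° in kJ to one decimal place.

As written, Au⁺/Au is reduced (cathode) and Sn²⁺/Sn is oxidised (anode), so E°cell = (+1.69) − (-0.13) = +1.82 V.
Balancing electrons gives n = 2.
ΔG° = −nFE° = −(2)(96485)(+1.82) = -351,205 J = -351.2 kJ.

-351.2 kJ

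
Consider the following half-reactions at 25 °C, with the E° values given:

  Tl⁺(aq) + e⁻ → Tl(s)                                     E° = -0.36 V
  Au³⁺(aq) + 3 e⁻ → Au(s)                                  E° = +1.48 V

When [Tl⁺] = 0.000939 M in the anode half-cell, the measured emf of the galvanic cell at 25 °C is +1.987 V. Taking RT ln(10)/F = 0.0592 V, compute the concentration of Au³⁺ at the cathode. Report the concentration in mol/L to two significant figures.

0.023 M

Au³⁺/Au is the cathode, Tl⁺/Tl the anode: E°cell = +1.84 V, n = 3.
Overall reaction: Au³⁺(aq) + 3 Tl(s) → Au(s) + 3 Tl⁺(aq); Q = [Tl⁺]^3/[Au³⁺]^1.
From E = E° − (0.0592/n) log Q: log Q = (E° − E)·n/0.0592 = (+1.84 − (+1.987))·3/0.0592 = -7.4493.
So 1·log[Au³⁺] = 3·log(0.000939) − log Q = -9.0820 − (-7.4493) = -1.6327; [Au³⁺] = 10^(-1.6327) ≈ 0.023 M.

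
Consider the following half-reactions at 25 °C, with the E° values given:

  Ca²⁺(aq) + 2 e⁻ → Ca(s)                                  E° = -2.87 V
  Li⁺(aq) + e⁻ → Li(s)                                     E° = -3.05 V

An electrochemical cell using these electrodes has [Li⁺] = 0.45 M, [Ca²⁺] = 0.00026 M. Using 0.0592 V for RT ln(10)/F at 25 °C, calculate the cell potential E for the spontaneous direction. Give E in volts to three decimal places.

Ca²⁺/Ca is the cathode (higher E°), Li⁺/Li the anode: E°cell = -2.87 − (-3.05) = +0.18 V, n = 2.
Overall: Ca²⁺(aq) + 2 Li(s) → Ca(s) + 2 Li⁺(aq)
Q = [Li⁺]^2 / ([Ca²⁺]); log Q = 2.891.
E = E° − (0.0592/n) log Q = +0.18 − (0.0592/2)(2.891) = +0.094 V.

+0.094 V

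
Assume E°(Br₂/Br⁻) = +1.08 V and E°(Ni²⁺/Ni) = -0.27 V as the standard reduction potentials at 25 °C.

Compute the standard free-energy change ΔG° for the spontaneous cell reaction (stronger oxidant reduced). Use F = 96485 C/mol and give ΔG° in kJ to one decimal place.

-260.5 kJ

Br₂/Br⁻ (E° = +1.08 V) is the cathode; Ni²⁺/Ni (E° = -0.27 V) is the anode, so E°cell = +1.35 V.
Balancing electrons gives n = 2 (lcm of 2 and 2).
ΔG° = −nFE° = −(2)(96485)(+1.35) = -260,510 J = -260.5 kJ.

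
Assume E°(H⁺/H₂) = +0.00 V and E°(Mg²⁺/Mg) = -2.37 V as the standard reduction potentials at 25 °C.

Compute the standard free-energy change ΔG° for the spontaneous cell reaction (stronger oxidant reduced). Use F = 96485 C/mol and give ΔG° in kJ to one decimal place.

H⁺/H₂ (E° = +0.00 V) is the cathode; Mg²⁺/Mg (E° = -2.37 V) is the anode, so E°cell = +2.37 V.
Balancing electrons gives n = 2 (lcm of 2 and 2).
ΔG° = −nFE° = −(2)(96485)(+2.37) = -457,339 J = -457.3 kJ.

-457.3 kJ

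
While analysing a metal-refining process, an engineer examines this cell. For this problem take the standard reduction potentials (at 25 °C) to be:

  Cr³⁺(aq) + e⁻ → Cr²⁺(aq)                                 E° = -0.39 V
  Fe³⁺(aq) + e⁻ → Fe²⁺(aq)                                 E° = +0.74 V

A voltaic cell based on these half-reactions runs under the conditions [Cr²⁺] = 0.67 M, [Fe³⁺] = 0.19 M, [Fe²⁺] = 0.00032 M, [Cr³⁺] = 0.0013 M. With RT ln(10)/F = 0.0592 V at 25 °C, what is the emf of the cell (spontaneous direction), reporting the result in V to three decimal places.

+1.455 V

Fe³⁺/Fe²⁺ is the cathode (higher E°), Cr³⁺/Cr²⁺ the anode: E°cell = +0.74 − (-0.39) = +1.13 V, n = 1.
Overall: Fe³⁺(aq) + Cr²⁺(aq) → Fe²⁺(aq) + Cr³⁺(aq)
Q = [Fe²⁺]·[Cr³⁺] / ([Fe³⁺]·[Cr²⁺]); log Q = -5.486.
E = E° − (0.0592/n) log Q = +1.13 − (0.0592/1)(-5.486) = +1.455 V.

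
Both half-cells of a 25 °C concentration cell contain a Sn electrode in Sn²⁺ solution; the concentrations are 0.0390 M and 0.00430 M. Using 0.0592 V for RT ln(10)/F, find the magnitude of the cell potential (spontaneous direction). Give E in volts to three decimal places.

+0.028 V

For a concentration cell E°cell = 0. The 0.0390 M side is the cathode (reduction is favoured where [Sn²⁺] is higher).
With n = 2, E = −(0.0592/2) log([Sn²⁺]ₐₙ/[Sn²⁺]꜀ₐₜ) = −(0.0592/2) log(0.0043/0.039) = −(0.0592/2)(-0.958) = +0.028 V.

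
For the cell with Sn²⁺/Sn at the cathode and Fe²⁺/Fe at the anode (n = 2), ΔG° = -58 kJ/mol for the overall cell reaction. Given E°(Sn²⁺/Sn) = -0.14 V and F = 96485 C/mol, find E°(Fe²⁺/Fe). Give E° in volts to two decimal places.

E°cell = −ΔG°/(nF) = −(-58×10³)/((2)(96485)) = +0.301 V.
Since Sn²⁺/Sn is the cathode and Fe²⁺/Fe the anode, E°cell = E°(Sn²⁺/Sn) − E°(Fe²⁺/Fe).
So E°(Fe²⁺/Fe) = E°(Sn²⁺/Sn) − E°cell = (-0.14) − (+0.301) = -0.44 V.

-0.44 V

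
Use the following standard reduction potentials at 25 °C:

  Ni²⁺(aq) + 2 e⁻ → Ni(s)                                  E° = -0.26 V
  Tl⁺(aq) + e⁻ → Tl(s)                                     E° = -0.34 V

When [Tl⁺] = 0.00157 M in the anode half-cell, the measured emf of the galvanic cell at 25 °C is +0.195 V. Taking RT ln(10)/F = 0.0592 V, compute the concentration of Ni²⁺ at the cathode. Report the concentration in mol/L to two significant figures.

Ni²⁺/Ni is the cathode, Tl⁺/Tl the anode: E°cell = +0.08 V, n = 2.
Overall reaction: Ni²⁺(aq) + 2 Tl(s) → Ni(s) + 2 Tl⁺(aq); Q = [Tl⁺]^2/[Ni²⁺]^1.
From E = E° − (0.0592/n) log Q: log Q = (E° − E)·n/0.0592 = (+0.08 − (+0.195))·2/0.0592 = -3.8851.
So 1·log[Ni²⁺] = 2·log(0.00157) − log Q = -5.6082 − (-3.8851) = -1.7231; [Ni²⁺] = 10^(-1.7231) ≈ 0.019 M.

0.019 M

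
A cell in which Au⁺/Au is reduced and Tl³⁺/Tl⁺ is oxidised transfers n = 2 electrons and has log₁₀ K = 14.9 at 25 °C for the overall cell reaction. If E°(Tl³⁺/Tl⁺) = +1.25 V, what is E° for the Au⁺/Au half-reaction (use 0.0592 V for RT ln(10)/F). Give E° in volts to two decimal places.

+1.69 V

E°cell = (0.0592/n)·log K = (0.0592/2)(14.9) = +0.441 V.
Since Au⁺/Au is the cathode and Tl³⁺/Tl⁺ the anode, E°cell = E°(Au⁺/Au) − E°(Tl³⁺/Tl⁺).
So E°(Au⁺/Au) = E°cell + E°(Tl³⁺/Tl⁺) = +0.441 + (+1.25) = +1.69 V.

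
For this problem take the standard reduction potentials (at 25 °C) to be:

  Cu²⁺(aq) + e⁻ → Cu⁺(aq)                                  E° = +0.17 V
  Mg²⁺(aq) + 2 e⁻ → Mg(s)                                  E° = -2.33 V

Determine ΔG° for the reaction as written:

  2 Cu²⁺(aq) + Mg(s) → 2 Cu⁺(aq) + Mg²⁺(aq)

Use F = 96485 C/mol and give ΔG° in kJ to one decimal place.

-482.4 kJ

As written, Cu²⁺/Cu⁺ is reduced (cathode) and Mg²⁺/Mg is oxidised (anode), so E°cell = (+0.17) − (-2.33) = +2.50 V.
Balancing electrons gives n = 2.
ΔG° = −nFE° = −(2)(96485)(+2.50) = -482,425 J = -482.4 kJ.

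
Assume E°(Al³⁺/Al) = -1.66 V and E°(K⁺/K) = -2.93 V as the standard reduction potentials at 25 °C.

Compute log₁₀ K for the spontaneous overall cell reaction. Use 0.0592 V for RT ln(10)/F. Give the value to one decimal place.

Cathode: Al³⁺/Al; anode: K⁺/K. E°cell = +1.27 V, n = 3.
log K = nE°cell / 0.0592 = (3)(+1.27) / 0.0592 = 64.4.

64.4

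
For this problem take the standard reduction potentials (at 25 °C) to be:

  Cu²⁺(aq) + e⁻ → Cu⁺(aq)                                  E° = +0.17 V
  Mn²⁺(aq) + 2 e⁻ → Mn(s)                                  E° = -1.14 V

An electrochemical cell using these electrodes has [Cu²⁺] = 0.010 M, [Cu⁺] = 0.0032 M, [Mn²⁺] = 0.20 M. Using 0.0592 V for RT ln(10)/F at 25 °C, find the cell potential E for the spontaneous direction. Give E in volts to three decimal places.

Cu²⁺/Cu⁺ is the cathode (higher E°), Mn²⁺/Mn the anode: E°cell = +0.17 − (-1.14) = +1.31 V, n = 2.
Overall: 2 Cu²⁺(aq) + Mn(s) → 2 Cu⁺(aq) + Mn²⁺(aq)
Q = [Cu⁺]^2·[Mn²⁺] / ([Cu²⁺]^2); log Q = -1.689.
E = E° − (0.0592/n) log Q = +1.31 − (0.0592/2)(-1.689) = +1.360 V.

+1.360 V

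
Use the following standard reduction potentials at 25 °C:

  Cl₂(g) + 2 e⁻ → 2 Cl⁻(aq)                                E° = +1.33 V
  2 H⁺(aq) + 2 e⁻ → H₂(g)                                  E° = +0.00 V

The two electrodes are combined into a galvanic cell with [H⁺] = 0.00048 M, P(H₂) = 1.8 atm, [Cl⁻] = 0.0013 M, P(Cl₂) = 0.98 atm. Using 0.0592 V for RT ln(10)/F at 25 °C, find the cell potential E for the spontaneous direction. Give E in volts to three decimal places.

+1.705 V

Cl₂/Cl⁻ is the cathode (higher E°), H⁺/H₂ the anode: E°cell = +1.33 − (+0.00) = +1.33 V, n = 2.
Overall: Cl₂(g) + H₂(g) → 2 Cl⁻(aq) + 2 H⁺(aq)
Q = [Cl⁻]^2·[H⁺]^2 / (P(Cl₂)·P(H₂)); log Q = -12.656.
E = E° − (0.0592/n) log Q = +1.33 − (0.0592/2)(-12.656) = +1.705 V.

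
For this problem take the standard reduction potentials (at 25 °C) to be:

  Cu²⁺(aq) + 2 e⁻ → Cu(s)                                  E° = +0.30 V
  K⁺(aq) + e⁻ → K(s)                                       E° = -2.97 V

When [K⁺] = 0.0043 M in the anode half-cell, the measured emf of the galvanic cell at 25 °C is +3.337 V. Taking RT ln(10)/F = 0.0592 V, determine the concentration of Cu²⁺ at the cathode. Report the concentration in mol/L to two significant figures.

0.0034 M

Cu²⁺/Cu is the cathode, K⁺/K the anode: E°cell = +3.27 V, n = 2.
Overall reaction: Cu²⁺(aq) + 2 K(s) → Cu(s) + 2 K⁺(aq); Q = [K⁺]^2/[Cu²⁺]^1.
From E = E° − (0.0592/n) log Q: log Q = (E° − E)·n/0.0592 = (+3.27 − (+3.337))·2/0.0592 = -2.2635.
So 1·log[Cu²⁺] = 2·log(0.0043) − log Q = -4.7331 − (-2.2635) = -2.4696; [Cu²⁺] = 10^(-2.4696) ≈ 0.0034 M.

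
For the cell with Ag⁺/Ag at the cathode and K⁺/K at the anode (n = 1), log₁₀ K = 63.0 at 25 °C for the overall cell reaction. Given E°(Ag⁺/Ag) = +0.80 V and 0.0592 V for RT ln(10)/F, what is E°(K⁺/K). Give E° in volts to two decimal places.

-2.93 V

E°cell = (0.0592/n)·log K = (0.0592/1)(63.0) = +3.730 V.
Since Ag⁺/Ag is the cathode and K⁺/K the anode, E°cell = E°(Ag⁺/Ag) − E°(K⁺/K).
So E°(K⁺/K) = E°(Ag⁺/Ag) − E°cell = (+0.80) − (+3.730) = -2.93 V.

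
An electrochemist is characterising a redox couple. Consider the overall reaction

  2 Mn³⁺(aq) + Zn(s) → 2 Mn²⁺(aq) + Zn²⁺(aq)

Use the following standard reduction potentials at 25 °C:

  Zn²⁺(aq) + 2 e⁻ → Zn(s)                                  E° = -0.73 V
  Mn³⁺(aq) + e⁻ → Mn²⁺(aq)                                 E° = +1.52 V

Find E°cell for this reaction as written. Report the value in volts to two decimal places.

The Mn³⁺/Mn²⁺ couple has the higher reduction potential, so it is the cathode; Zn²⁺/Zn is oxidised at the anode.
E°cell = E°(cathode) − E°(anode) = (+1.52) − (-0.73) = +2.25 V.

+2.25 V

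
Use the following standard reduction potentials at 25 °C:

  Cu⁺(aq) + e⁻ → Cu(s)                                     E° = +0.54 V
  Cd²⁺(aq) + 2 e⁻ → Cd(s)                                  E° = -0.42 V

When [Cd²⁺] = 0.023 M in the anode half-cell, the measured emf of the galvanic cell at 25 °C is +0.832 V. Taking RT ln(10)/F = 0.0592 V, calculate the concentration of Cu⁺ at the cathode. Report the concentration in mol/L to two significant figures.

Cu⁺/Cu is the cathode, Cd²⁺/Cd the anode: E°cell = +0.96 V, n = 2.
Overall reaction: 2 Cu⁺(aq) + Cd(s) → 2 Cu(s) + Cd²⁺(aq); Q = [Cd²⁺]^1/[Cu⁺]^2.
From E = E° − (0.0592/n) log Q: log Q = (E° − E)·n/0.0592 = (+0.96 − (+0.832))·2/0.0592 = 4.3243.
So 2·log[Cu⁺] = 1·log(0.023) − log Q = -1.6383 − (4.3243) = -5.9626; log[Cu⁺] = -5.9626 / 2 = -2.9813; [Cu⁺] = 10^(-2.9813) ≈ 0.0010 M.

0.0010 M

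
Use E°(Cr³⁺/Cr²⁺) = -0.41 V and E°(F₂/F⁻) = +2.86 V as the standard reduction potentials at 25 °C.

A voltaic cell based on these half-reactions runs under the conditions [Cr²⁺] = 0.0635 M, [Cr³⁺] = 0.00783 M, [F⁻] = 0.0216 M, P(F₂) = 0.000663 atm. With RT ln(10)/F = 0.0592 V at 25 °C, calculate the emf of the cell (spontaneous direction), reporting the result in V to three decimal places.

F₂/F⁻ is the cathode (higher E°), Cr³⁺/Cr²⁺ the anode: E°cell = +2.86 − (-0.41) = +3.27 V, n = 2.
Overall: F₂(g) + 2 Cr²⁺(aq) → 2 F⁻(aq) + 2 Cr³⁺(aq)
Q = [F⁻]^2·[Cr³⁺]^2 / (P(F₂)·[Cr²⁺]^2); log Q = -1.971.
E = E° − (0.0592/n) log Q = +3.27 − (0.0592/2)(-1.971) = +3.328 V.

+3.328 V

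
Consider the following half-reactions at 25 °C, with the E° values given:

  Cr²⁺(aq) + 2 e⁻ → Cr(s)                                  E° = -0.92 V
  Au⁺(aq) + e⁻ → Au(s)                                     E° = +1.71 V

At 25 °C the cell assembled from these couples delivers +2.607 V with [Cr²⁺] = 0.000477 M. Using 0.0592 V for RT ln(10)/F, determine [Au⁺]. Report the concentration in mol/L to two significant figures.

Au⁺/Au is the cathode, Cr²⁺/Cr the anode: E°cell = +2.63 V, n = 2.
Overall reaction: 2 Au⁺(aq) + Cr(s) → 2 Au(s) + Cr²⁺(aq); Q = [Cr²⁺]^1/[Au⁺]^2.
From E = E° − (0.0592/n) log Q: log Q = (E° − E)·n/0.0592 = (+2.63 − (+2.607))·2/0.0592 = 0.7770.
So 2·log[Au⁺] = 1·log(0.000477) − log Q = -3.3215 − (0.7770) = -4.0985; log[Au⁺] = -4.0985 / 2 = -2.0492; [Au⁺] = 10^(-2.0492) ≈ 0.0089 M.

0.0089 M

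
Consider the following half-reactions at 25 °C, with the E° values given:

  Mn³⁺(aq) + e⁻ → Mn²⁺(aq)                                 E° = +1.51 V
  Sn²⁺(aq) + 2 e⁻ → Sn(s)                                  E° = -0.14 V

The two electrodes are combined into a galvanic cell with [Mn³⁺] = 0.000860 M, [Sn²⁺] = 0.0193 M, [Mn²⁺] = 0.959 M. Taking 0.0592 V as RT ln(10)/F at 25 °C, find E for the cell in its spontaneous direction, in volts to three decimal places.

+1.520 V

Mn³⁺/Mn²⁺ is the cathode (higher E°), Sn²⁺/Sn the anode: E°cell = +1.51 − (-0.14) = +1.65 V, n = 2.
Overall: 2 Mn³⁺(aq) + Sn(s) → 2 Mn²⁺(aq) + Sn²⁺(aq)
Q = [Mn²⁺]^2·[Sn²⁺] / ([Mn³⁺]^2); log Q = 4.380.
E = E° − (0.0592/n) log Q = +1.65 − (0.0592/2)(4.380) = +1.520 V.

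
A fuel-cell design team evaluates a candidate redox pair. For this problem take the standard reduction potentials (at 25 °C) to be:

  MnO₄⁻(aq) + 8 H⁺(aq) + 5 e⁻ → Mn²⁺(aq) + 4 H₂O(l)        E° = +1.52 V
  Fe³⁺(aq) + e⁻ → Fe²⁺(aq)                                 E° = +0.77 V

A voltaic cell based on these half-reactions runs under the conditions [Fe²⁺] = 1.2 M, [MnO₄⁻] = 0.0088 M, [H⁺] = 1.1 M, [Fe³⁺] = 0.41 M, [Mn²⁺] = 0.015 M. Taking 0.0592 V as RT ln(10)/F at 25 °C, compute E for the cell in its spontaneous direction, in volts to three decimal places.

MnO₄⁻/Mn²⁺ is the cathode (higher E°), Fe³⁺/Fe²⁺ the anode: E°cell = +1.52 − (+0.77) = +0.75 V, n = 5.
Overall: MnO₄⁻(aq) + 8 H⁺(aq) + 5 Fe²⁺(aq) → Mn²⁺(aq) + 4 H₂O(l) + 5 Fe³⁺(aq)
Q = [Mn²⁺]·[Fe³⁺]^5 / ([MnO₄⁻]·[H⁺]^8·[Fe²⁺]^5); log Q = -2.432.
E = E° − (0.0592/n) log Q = +0.75 − (0.0592/5)(-2.432) = +0.779 V.

+0.779 V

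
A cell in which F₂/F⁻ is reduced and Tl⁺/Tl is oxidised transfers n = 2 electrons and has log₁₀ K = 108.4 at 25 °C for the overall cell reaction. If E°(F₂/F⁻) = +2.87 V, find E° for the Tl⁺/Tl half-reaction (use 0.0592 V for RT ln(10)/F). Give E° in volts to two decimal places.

E°cell = (0.0592/n)·log K = (0.0592/2)(108.4) = +3.209 V.
Since F₂/F⁻ is the cathode and Tl⁺/Tl the anode, E°cell = E°(F₂/F⁻) − E°(Tl⁺/Tl).
So E°(Tl⁺/Tl) = E°(F₂/F⁻) − E°cell = (+2.87) − (+3.209) = -0.34 V.

-0.34 V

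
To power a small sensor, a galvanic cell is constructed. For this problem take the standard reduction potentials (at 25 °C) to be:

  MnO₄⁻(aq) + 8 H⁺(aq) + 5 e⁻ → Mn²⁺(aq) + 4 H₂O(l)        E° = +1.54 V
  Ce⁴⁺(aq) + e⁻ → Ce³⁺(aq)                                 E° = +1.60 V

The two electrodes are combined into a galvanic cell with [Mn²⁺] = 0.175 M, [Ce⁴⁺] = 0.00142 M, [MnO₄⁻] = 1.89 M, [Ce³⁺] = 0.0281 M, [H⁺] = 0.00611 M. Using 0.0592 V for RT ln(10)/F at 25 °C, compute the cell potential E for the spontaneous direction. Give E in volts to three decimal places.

+0.181 V

Ce⁴⁺/Ce³⁺ is the cathode (higher E°), MnO₄⁻/Mn²⁺ the anode: E°cell = +1.60 − (+1.54) = +0.06 V, n = 5.
Overall: 5 Ce⁴⁺(aq) + Mn²⁺(aq) + 4 H₂O(l) → 5 Ce³⁺(aq) + MnO₄⁻(aq) + 8 H⁺(aq)
Q = [Ce³⁺]^5·[MnO₄⁻]·[H⁺]^8 / ([Ce⁴⁺]^5·[Mn²⁺]); log Q = -10.196.
E = E° − (0.0592/n) log Q = +0.06 − (0.0592/5)(-10.196) = +0.181 V.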